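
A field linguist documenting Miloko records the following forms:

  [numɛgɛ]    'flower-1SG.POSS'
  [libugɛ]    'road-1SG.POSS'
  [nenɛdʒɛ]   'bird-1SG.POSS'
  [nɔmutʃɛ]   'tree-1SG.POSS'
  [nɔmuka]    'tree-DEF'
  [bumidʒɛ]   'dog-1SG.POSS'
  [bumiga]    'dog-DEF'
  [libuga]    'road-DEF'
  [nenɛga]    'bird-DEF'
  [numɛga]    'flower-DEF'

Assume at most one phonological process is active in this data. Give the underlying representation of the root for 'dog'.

/bumidʒ/

The stem for 'dog' ends in [dʒ] in [bumidʒɛ] but [g] in [bumiga].
Compare 'flower', with invariant [g] in [numɛgɛ] and [numɛga]: an analysis with underlying /g/ and a rule producing [dʒ] before the 1SG.POSS suffix would wrongly predict alternation here too.
The underlying segment must be /dʒ/; palato-alveolar /tʃ/ and /dʒ/ become [k] and [g] when no front vowel follows, yielding [g] there.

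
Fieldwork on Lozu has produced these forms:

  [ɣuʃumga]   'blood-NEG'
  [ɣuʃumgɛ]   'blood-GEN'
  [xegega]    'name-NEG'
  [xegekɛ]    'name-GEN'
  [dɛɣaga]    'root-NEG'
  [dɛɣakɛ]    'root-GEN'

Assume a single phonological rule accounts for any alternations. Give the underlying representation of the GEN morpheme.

The GEN morpheme has two allomorphs, [-gɛ] and [-kɛ].
The NEG suffix, which begins with [g], is invariant after every stem; so [g] is not altered by any rule here.
So the underlying form is /-kɛ/, and voiceless stops become voiced after a nasal.

/-kɛ/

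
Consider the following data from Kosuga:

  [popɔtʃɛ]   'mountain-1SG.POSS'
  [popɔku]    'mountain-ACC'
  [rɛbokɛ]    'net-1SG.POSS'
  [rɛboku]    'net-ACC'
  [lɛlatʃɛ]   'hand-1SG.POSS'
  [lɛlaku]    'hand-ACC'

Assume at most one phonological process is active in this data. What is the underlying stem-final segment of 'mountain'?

/tʃ/

The root 'mountain' surfaces as [popɔtʃɛ] and [popɔku], with a stem-final [tʃ] ~ [k] alternation.
The stem 'net' ([rɛbokɛ], [rɛboku]) shows [k] unchanged in both environments, so [k] cannot be basic with [tʃ] derived before the 1SG.POSS suffix.
The underlying segment must be /tʃ/; palato-alveolar /tʃ/ becomes [k] when no front vowel follows, yielding [k] there.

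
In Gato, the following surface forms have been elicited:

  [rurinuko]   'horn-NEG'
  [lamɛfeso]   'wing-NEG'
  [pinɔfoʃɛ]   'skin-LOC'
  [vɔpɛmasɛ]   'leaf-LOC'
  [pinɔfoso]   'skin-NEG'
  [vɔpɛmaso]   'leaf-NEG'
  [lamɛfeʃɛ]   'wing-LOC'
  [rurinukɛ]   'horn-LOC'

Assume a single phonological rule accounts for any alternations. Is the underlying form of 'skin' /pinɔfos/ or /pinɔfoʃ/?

/pinɔfoʃ/

The root 'skin' surfaces as [pinɔfoso] and [pinɔfoʃɛ], with a stem-final [s] ~ [ʃ] alternation.
Compare 'leaf', with invariant [s] in [vɔpɛmaso] and [vɔpɛmasɛ]: an analysis with underlying /s/ and a rule producing [ʃ] before the LOC suffix would wrongly predict alternation here too.
The underlying segment must be /ʃ/; palato-alveolar /ʃ/ becomes [s] when no front vowel follows, yielding [s] there.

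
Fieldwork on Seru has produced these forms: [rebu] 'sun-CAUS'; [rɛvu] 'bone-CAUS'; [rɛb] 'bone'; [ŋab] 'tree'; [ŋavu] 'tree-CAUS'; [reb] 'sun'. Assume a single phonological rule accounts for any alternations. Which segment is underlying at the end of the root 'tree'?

In [ŋavu] and [ŋab] the final segment of 'tree' alternates: [v] ~ [b].
If /b/ were underlying and a rule turned it into [v] before the CAUS suffix, 'sun' would also alternate; but it has [b] in both [rebu] and [reb].
The underlying segment must be /v/; voiced fricatives become stops word-finally, yielding [b] there.

/v/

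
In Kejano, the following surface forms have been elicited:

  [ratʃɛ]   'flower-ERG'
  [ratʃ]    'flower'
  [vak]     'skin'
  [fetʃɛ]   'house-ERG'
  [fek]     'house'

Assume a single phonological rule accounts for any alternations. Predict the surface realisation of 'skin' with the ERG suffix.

The root 'house' surfaces as [fetʃɛ] and [fek], with a stem-final [tʃ] ~ [k] alternation.
If /tʃ/ were underlying and a rule turned it into [k] in isolation, 'flower' would also alternate; but it has [tʃ] in both [ratʃɛ] and [ratʃ].
Therefore /k/ is basic and [tʃ] is derived by palatalization before a front vowel (/k/ becomes palato-alveolar [tʃ] before a front vowel).
The one attested form of 'skin', [vak], shows underlying /vak/. Applying the same rule before a front vowel gives [vatʃɛ].

[vatʃɛ]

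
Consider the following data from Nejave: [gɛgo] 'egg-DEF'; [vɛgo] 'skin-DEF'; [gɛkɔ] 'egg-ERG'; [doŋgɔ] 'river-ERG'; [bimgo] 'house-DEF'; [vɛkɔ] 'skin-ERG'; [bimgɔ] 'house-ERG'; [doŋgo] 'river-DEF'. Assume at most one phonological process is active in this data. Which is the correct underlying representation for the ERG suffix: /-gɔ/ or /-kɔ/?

The ERG morpheme has two allomorphs, [-gɔ] and [-kɔ].
The DEF suffix, which begins with [g], is invariant after every stem; so [g] is not altered by any rule here.
The ERG suffix is therefore /-kɔ/ underlyingly, with post-nasal voicing: voiceless stops become voiced after a nasal.

/-kɔ/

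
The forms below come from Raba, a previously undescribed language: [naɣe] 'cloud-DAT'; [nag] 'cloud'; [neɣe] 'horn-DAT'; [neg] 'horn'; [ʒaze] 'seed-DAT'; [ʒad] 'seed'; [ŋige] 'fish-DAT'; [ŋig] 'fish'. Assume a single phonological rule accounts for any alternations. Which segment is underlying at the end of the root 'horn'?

/ɣ/

In [neɣe] and [neg] the final segment of 'horn' alternates: [ɣ] ~ [g].
But 'fish' keeps [g] in both environments ([ŋige], [ŋig]), so there is no rule changing /g/ to [ɣ] before the DAT suffix.
Therefore /ɣ/ is basic and [g] is derived by word-final hardening (voiced fricatives become stops word-finally).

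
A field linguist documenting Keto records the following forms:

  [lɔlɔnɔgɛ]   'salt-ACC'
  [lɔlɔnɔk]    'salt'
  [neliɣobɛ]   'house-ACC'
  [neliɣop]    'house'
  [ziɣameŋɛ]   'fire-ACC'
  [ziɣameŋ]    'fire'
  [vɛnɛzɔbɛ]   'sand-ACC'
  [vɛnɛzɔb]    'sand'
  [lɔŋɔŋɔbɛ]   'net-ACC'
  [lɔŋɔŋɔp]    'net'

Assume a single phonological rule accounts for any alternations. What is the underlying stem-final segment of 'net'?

/p/

In [lɔŋɔŋɔbɛ] and [lɔŋɔŋɔp] the final segment of 'net' alternates: [b] ~ [p].
Compare 'sand', with invariant [b] in [vɛnɛzɔbɛ] and [vɛnɛzɔb]: an analysis with underlying /b/ and a rule producing [p] in isolation would wrongly predict alternation here too.
So /p/ is underlying, and a rule of intervocalic voicing — voiceless stops become voiced between vowels — gives [b].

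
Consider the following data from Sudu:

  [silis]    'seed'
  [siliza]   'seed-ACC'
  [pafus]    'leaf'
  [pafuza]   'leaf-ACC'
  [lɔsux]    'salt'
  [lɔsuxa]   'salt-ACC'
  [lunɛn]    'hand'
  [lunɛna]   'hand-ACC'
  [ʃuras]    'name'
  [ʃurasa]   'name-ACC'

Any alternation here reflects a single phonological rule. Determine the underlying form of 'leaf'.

The root 'leaf' surfaces as [pafus] and [pafuza], with a stem-final [s] ~ [z] alternation.
The stem 'name' ([ʃuras], [ʃurasa]) shows [s] unchanged in both environments, so [s] cannot be basic with [z] derived before the ACC suffix.
The underlying segment must be /z/; voiced obstruents become voiceless word-finally, yielding [s] there.

/pafuz/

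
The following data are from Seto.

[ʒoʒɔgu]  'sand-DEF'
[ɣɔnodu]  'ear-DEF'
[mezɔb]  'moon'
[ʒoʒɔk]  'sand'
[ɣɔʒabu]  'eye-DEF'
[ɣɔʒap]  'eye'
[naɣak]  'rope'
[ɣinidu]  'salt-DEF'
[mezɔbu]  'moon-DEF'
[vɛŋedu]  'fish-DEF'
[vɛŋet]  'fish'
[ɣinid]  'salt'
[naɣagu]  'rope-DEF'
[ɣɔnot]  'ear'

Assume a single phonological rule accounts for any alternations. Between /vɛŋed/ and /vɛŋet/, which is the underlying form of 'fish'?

The stem for 'fish' ends in [d] in [vɛŋedu] but [t] in [vɛŋet].
If /d/ were underlying and a rule turned it into [t] in isolation, 'salt' would also alternate; but it has [d] in both [ɣinidu] and [ɣinid].
Therefore /t/ is basic and [d] is derived by intervocalic voicing (voiceless stops become voiced between vowels).

/vɛŋet/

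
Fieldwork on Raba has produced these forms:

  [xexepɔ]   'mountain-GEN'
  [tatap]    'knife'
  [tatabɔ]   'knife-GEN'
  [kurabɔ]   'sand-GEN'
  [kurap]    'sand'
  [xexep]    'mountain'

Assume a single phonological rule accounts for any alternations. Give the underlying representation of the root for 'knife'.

'knife' shows [b] ~ [p] at the end of the stem ([tatabɔ] vs [tatap]).
If /p/ were underlying and a rule turned it into [b] before the GEN suffix, 'mountain' would also alternate; but it has [p] in both [xexepɔ] and [xexep].
The alternation reflects word-final obstruent devoicing: voiced obstruents become voiceless word-finally. /b/ is underlying.

/tatab/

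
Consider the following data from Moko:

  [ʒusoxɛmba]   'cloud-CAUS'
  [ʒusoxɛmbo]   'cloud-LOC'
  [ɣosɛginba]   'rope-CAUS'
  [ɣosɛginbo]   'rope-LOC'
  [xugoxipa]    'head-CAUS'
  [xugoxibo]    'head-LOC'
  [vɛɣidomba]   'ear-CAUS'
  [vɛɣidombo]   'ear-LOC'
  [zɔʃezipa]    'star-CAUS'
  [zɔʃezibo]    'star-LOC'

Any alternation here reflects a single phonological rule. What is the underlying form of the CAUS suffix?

The CAUS morpheme has two allomorphs, [-ba] and [-pa].
By contrast the LOC suffix keeps its initial [b] throughout — that segment must be underlying.
So the underlying form is /-pa/, and voiceless stops become voiced after a nasal.

/-pa/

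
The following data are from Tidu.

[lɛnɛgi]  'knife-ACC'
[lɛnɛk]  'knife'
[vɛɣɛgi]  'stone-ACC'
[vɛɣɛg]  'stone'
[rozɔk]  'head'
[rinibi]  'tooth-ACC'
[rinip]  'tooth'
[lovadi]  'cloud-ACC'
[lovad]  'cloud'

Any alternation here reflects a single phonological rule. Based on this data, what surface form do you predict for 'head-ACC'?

In [lɛnɛgi] and [lɛnɛk] the final segment of 'knife' alternates: [g] ~ [k].
Compare 'stone', with invariant [g] in [vɛɣɛgi] and [vɛɣɛg]: an analysis with underlying /g/ and a rule producing [k] in isolation would wrongly predict alternation here too.
So /k/ is underlying, and a rule of intervocalic voicing — voiceless stops become voiced between vowels — gives [g].
From [rozɔk] the stem 'head' is /rozɔk/; between vowels this yields [rozɔgi].

[rozɔgi]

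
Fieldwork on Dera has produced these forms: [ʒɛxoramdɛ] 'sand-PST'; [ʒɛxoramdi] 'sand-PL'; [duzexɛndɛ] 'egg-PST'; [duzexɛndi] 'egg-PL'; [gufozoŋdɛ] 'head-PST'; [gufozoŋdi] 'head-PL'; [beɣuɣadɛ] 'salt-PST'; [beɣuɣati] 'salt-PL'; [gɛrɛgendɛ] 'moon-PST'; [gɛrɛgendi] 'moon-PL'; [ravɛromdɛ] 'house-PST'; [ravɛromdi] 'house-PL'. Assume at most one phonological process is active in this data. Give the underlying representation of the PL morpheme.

The PL morpheme has two allomorphs, [-di] and [-ti].
The PST suffix, which begins with [d], is invariant after every stem; so [d] is not altered by any rule here.
So the underlying form is /-ti/, and voiceless stops become voiced after a nasal.

/-ti/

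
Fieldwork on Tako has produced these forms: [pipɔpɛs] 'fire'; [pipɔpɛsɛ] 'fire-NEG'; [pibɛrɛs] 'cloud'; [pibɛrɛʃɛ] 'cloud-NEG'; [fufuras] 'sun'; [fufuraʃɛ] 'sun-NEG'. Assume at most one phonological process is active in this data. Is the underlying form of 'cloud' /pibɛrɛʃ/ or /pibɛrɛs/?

/pibɛrɛʃ/

'cloud' shows [s] ~ [ʃ] at the end of the stem ([pibɛrɛs] vs [pibɛrɛʃɛ]).
If /s/ were underlying and a rule turned it into [ʃ] before the NEG suffix, 'fire' would also alternate; but it has [s] in both [pipɔpɛs] and [pipɔpɛsɛ].
The underlying segment must be /ʃ/; palato-alveolar /ʃ/ becomes [s] when no front vowel follows, yielding [s] there.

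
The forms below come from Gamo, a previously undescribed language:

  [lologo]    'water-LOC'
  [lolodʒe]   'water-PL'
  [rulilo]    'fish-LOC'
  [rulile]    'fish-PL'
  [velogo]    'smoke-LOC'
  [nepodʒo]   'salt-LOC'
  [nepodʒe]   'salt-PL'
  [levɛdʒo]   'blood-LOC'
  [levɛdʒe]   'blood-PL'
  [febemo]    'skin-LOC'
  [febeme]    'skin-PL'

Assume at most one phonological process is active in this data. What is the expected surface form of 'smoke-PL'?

[velodʒe]

The stem for 'water' ends in [g] in [lologo] but [dʒ] in [lolodʒe].
But 'salt' keeps [dʒ] in both environments ([nepodʒo], [nepodʒe]), so there is no rule changing /dʒ/ to [g] before the LOC suffix.
So /g/ is underlying, and a rule of palatalization before a front vowel — /g/ becomes palato-alveolar [dʒ] before a front vowel — gives [dʒ].
The one attested form of 'smoke', [velogo], shows underlying /velog/. Applying the same rule before a front vowel gives [velodʒe].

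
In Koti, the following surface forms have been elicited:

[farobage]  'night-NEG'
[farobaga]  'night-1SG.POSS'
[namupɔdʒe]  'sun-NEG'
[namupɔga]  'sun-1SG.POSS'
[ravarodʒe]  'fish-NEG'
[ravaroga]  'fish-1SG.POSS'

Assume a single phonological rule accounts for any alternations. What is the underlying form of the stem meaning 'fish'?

/ravarodʒ/

'fish' shows [dʒ] ~ [g] at the end of the stem ([ravarodʒe] vs [ravaroga]).
Compare 'night', with invariant [g] in [farobage] and [farobaga]: an analysis with underlying /g/ and a rule producing [dʒ] before the NEG suffix would wrongly predict alternation here too.
Therefore /dʒ/ is basic and [g] is derived by depalatalization (palato-alveolar /dʒ/ becomes [g] when no front vowel follows).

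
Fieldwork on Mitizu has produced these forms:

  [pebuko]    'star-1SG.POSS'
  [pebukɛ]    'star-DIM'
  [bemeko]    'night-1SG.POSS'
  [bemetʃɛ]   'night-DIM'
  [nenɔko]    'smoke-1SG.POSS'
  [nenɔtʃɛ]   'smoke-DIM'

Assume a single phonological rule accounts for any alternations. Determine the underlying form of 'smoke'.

In [nenɔko] and [nenɔtʃɛ] the final segment of 'smoke' alternates: [k] ~ [tʃ].
Compare 'star', with invariant [k] in [pebuko] and [pebukɛ]: an analysis with underlying /k/ and a rule producing [tʃ] before the DIM suffix would wrongly predict alternation here too.
So /tʃ/ is underlying, and a rule of depalatalization — palato-alveolar /tʃ/ becomes [k] when no front vowel follows — gives [k].

/nenɔtʃ/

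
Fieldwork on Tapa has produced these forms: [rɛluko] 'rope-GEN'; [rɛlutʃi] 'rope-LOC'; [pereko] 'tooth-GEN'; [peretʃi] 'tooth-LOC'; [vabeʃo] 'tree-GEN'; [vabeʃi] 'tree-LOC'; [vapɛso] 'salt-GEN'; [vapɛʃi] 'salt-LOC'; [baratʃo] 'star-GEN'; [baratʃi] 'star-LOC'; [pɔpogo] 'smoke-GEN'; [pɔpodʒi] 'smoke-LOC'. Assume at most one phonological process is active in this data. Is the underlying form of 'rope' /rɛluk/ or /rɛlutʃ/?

/rɛluk/

The root 'rope' surfaces as [rɛluko] and [rɛlutʃi], with a stem-final [k] ~ [tʃ] alternation.
Compare 'star', with invariant [tʃ] in [baratʃo] and [baratʃi]: an analysis with underlying /tʃ/ and a rule producing [k] before the GEN suffix would wrongly predict alternation here too.
The underlying segment must be /k/; /k/, /g/ and /s/ become palato-alveolar [tʃ], [dʒ] and [ʃ] before a front vowel, yielding [tʃ] there.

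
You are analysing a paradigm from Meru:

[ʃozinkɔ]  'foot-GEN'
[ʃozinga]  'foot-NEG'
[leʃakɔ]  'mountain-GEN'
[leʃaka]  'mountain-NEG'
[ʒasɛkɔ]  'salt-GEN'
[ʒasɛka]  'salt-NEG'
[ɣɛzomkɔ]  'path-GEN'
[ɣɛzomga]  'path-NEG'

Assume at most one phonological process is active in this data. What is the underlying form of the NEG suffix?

The NEG morpheme has two allomorphs, [-ga] and [-ka].
The GEN suffix, which begins with [k], is invariant after every stem; so [k] is not altered by any rule here.
The NEG suffix is therefore /-ga/ underlyingly, with post-vocalic devoicing: voiced stops become voiceless after a vowel.

/-ga/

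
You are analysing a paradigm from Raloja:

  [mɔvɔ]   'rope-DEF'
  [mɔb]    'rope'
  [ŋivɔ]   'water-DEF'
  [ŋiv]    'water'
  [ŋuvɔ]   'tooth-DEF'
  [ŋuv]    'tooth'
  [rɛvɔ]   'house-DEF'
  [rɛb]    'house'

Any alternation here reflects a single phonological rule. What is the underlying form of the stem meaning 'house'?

The root 'house' surfaces as [rɛvɔ] and [rɛb], with a stem-final [v] ~ [b] alternation.
The stem 'water' ([ŋivɔ], [ŋiv]) shows [v] unchanged in both environments, so [v] cannot be basic with [b] derived in isolation.
Therefore /b/ is basic and [v] is derived by intervocalic spirantization (voiced stops become fricatives between vowels).

/rɛb/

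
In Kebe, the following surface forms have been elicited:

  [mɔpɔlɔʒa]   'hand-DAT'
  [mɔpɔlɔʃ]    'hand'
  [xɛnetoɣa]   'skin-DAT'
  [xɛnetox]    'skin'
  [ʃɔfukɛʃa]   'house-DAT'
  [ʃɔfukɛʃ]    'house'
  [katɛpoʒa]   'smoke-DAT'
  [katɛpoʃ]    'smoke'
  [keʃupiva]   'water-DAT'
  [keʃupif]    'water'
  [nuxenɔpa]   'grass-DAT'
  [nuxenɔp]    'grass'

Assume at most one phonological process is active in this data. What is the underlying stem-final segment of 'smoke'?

/ʒ/

'smoke' shows [ʒ] ~ [ʃ] at the end of the stem ([katɛpoʒa] vs [katɛpoʃ]).
Compare 'house', with invariant [ʃ] in [ʃɔfukɛʃa] and [ʃɔfukɛʃ]: an analysis with underlying /ʃ/ and a rule producing [ʒ] before the DAT suffix would wrongly predict alternation here too.
So /ʒ/ is underlying, and a rule of word-final obstruent devoicing — voiced obstruents become voiceless word-finally — gives [ʃ].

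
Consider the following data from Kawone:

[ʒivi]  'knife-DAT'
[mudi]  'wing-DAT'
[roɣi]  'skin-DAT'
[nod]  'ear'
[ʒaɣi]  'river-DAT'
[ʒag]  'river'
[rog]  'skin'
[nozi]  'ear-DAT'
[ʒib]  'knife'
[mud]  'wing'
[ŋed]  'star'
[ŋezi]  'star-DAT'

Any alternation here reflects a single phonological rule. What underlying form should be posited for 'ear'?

/noz/

In [nozi] and [nod] the final segment of 'ear' alternates: [z] ~ [d].
If /d/ were underlying and a rule turned it into [z] before the DAT suffix, 'wing' would also alternate; but it has [d] in both [mudi] and [mud].
The alternation reflects word-final hardening: voiced fricatives become stops word-finally. /z/ is underlying.
Hence 'ear' is /noz/ underlyingly.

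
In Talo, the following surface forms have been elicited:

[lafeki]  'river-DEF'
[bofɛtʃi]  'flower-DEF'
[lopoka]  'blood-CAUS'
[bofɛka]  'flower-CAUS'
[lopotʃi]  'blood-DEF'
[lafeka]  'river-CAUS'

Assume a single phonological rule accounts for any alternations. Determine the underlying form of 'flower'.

/bofɛtʃ/

The root 'flower' surfaces as [bofɛtʃi] and [bofɛka], with a stem-final [tʃ] ~ [k] alternation.
Compare 'river', with invariant [k] in [lafeki] and [lafeka]: an analysis with underlying /k/ and a rule producing [tʃ] before the DEF suffix would wrongly predict alternation here too.
The alternation reflects depalatalization: palato-alveolar /tʃ/ becomes [k] when no front vowel follows. /tʃ/ is underlying.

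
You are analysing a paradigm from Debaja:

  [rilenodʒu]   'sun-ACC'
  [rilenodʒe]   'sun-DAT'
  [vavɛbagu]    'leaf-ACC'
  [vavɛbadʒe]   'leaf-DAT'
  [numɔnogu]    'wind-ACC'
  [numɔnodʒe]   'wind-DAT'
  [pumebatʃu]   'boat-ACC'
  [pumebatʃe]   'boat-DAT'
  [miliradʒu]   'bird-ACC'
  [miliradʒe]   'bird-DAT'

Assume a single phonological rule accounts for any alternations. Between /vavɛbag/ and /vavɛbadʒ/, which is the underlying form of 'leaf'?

The stem for 'leaf' ends in [g] in [vavɛbagu] but [dʒ] in [vavɛbadʒe].
If /dʒ/ were underlying and a rule turned it into [g] before the ACC suffix, 'sun' would also alternate; but it has [dʒ] in both [rilenodʒu] and [rilenodʒe].
The underlying segment must be /g/; /g/ becomes palato-alveolar [dʒ] before a front vowel, yielding [dʒ] there.

/vavɛbag/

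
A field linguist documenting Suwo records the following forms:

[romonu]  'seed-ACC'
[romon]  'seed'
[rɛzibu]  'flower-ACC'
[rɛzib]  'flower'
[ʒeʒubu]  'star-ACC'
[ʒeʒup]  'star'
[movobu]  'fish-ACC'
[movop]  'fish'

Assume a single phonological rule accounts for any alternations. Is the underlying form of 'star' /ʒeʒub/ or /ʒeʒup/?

'star' shows [b] ~ [p] at the end of the stem ([ʒeʒubu] vs [ʒeʒup]).
Compare 'flower', with invariant [b] in [rɛzibu] and [rɛzib]: an analysis with underlying /b/ and a rule producing [p] in isolation would wrongly predict alternation here too.
Therefore /p/ is basic and [b] is derived by intervocalic voicing (voiceless stops become voiced between vowels).

/ʒeʒup/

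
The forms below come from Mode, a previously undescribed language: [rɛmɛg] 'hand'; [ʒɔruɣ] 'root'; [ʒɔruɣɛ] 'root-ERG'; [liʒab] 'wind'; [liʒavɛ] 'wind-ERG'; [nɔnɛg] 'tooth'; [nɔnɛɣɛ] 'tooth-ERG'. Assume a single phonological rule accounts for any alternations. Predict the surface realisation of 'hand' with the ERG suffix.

'tooth' shows [g] ~ [ɣ] at the end of the stem ([nɔnɛg] vs [nɔnɛɣɛ]).
Compare 'root', with invariant [ɣ] in [ʒɔruɣ] and [ʒɔruɣɛ]: an analysis with underlying /ɣ/ and a rule producing [g] in isolation would wrongly predict alternation here too.
So /g/ is underlying, and a rule of intervocalic spirantization — voiced stops become fricatives between vowels — gives [ɣ].
The one attested form of 'hand', [rɛmɛg], shows underlying /rɛmɛg/. Applying the same rule between vowels gives [rɛmɛɣɛ].

[rɛmɛɣɛ]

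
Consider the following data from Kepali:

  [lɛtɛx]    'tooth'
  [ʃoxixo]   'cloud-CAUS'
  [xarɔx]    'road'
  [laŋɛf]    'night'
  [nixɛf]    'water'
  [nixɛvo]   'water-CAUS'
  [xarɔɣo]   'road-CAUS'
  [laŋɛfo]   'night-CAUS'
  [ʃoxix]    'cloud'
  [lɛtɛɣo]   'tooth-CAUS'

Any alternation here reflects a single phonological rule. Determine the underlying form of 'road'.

/xarɔɣ/

The root 'road' surfaces as [xarɔx] and [xarɔɣo], with a stem-final [x] ~ [ɣ] alternation.
Compare 'cloud', with invariant [x] in [ʃoxix] and [ʃoxixo]: an analysis with underlying /x/ and a rule producing [ɣ] before the CAUS suffix would wrongly predict alternation here too.
The alternation reflects word-final obstruent devoicing: voiced obstruents become voiceless word-finally. /ɣ/ is underlying.
So 'road' = /xarɔɣ/.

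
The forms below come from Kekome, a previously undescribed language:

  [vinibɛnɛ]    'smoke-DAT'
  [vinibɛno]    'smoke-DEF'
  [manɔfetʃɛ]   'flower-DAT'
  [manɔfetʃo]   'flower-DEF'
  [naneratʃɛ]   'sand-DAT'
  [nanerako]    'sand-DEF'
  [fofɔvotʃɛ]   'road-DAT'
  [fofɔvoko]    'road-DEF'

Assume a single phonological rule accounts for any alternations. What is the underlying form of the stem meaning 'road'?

/fofɔvok/

In [fofɔvotʃɛ] and [fofɔvoko] the final segment of 'road' alternates: [tʃ] ~ [k].
Compare 'flower', with invariant [tʃ] in [manɔfetʃɛ] and [manɔfetʃo]: an analysis with underlying /tʃ/ and a rule producing [k] before the DEF suffix would wrongly predict alternation here too.
So /k/ is underlying, and a rule of palatalization before a front vowel — /k/ becomes palato-alveolar [tʃ] before a front vowel — gives [tʃ].
The underlying form of 'road' is therefore /fofɔvok/.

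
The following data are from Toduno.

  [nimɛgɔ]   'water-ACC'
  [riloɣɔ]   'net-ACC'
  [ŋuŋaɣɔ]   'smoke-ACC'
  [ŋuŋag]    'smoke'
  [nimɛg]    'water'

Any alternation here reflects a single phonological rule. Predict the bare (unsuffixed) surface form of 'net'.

[rilog]

The stem for 'smoke' ends in [g] in [ŋuŋag] but [ɣ] in [ŋuŋaɣɔ].
If /g/ were underlying and a rule turned it into [ɣ] before the ACC suffix, 'water' would also alternate; but it has [g] in both [nimɛg] and [nimɛgɔ].
The alternation reflects word-final hardening: voiced fricatives become stops word-finally. /ɣ/ is underlying.
The one attested form of 'net', [riloɣɔ], shows underlying /riloɣ/. Applying the same rule word-finally gives [rilog].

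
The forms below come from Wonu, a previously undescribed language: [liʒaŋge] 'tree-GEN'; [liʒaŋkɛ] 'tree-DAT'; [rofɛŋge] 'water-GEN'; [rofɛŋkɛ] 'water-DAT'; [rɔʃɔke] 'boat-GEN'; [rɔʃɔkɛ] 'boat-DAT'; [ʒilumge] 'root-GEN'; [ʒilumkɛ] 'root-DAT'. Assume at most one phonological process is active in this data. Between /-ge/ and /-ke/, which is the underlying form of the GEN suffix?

/-ge/

The GEN morpheme has two allomorphs, [-ge] and [-ke].
The DAT suffix, which begins with [k], is invariant after every stem; so [k] is not altered by any rule here.
So the underlying form is /-ge/, and voiced stops become voiceless after a vowel.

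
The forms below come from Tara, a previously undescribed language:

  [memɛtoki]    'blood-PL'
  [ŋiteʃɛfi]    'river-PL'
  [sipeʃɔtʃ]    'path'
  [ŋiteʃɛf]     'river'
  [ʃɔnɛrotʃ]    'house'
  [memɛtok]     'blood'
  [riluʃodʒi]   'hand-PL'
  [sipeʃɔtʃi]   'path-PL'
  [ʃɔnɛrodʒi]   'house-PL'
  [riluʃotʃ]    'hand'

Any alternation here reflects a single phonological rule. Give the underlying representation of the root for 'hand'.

In [riluʃotʃ] and [riluʃodʒi] the final segment of 'hand' alternates: [tʃ] ~ [dʒ].
But 'path' keeps [tʃ] in both environments ([sipeʃɔtʃ], [sipeʃɔtʃi]), so there is no rule changing /tʃ/ to [dʒ] before the PL suffix.
The alternation reflects word-final obstruent devoicing: voiced obstruents become voiceless word-finally. /dʒ/ is underlying.
The underlying form of 'hand' is therefore /riluʃodʒ/.

/riluʃodʒ/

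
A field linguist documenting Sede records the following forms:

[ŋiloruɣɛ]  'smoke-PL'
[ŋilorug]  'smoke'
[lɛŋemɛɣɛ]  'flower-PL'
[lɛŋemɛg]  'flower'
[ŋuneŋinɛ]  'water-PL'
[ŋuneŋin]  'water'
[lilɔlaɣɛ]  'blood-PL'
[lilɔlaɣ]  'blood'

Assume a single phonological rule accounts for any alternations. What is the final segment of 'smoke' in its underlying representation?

/g/

In [ŋiloruɣɛ] and [ŋilorug] the final segment of 'smoke' alternates: [ɣ] ~ [g].
The stem 'blood' ([lilɔlaɣɛ], [lilɔlaɣ]) shows [ɣ] unchanged in both environments, so [ɣ] cannot be basic with [g] derived in isolation.
The alternation reflects intervocalic spirantization: voiced stops become fricatives between vowels. /g/ is underlying.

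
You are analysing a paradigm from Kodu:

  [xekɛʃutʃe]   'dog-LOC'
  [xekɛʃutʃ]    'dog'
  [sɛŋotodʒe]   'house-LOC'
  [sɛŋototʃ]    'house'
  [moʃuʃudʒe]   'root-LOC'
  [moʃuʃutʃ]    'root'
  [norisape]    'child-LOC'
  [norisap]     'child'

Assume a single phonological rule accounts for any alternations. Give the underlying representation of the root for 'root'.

/moʃuʃudʒ/

The root 'root' surfaces as [moʃuʃudʒe] and [moʃuʃutʃ], with a stem-final [dʒ] ~ [tʃ] alternation.
Compare 'dog', with invariant [tʃ] in [xekɛʃutʃe] and [xekɛʃutʃ]: an analysis with underlying /tʃ/ and a rule producing [dʒ] before the LOC suffix would wrongly predict alternation here too.
So /dʒ/ is underlying, and a rule of word-final obstruent devoicing — voiced obstruents become voiceless word-finally — gives [tʃ].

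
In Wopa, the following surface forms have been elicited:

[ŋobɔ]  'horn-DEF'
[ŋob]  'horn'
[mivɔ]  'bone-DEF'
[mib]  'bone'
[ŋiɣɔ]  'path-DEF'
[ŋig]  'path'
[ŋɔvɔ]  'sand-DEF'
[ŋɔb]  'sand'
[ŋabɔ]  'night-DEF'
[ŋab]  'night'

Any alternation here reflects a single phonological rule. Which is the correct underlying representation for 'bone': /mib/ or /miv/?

/miv/

The stem for 'bone' ends in [v] in [mivɔ] but [b] in [mib].
Compare 'horn', with invariant [b] in [ŋobɔ] and [ŋob]: an analysis with underlying /b/ and a rule producing [v] before the DEF suffix would wrongly predict alternation here too.
The alternation reflects word-final hardening: voiced fricatives become stops word-finally. /v/ is underlying.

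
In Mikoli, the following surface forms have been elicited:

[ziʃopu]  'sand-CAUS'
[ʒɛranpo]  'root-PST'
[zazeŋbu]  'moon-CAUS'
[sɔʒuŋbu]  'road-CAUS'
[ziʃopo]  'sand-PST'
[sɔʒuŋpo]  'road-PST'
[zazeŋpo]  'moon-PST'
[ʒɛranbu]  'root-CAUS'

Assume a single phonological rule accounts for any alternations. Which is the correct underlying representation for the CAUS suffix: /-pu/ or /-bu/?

The CAUS morpheme has two allomorphs, [-bu] and [-pu].
By contrast the PST suffix keeps its initial [p] throughout — that segment must be underlying.
So the underlying form is /-bu/, and voiced stops become voiceless after a vowel.

/-bu/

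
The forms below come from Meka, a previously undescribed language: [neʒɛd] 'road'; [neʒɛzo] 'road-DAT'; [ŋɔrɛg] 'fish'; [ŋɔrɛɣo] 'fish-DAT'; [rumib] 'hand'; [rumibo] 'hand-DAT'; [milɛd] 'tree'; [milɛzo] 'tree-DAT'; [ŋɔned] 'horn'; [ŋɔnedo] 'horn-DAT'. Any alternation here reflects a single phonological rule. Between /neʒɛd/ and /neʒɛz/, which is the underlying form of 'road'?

'road' shows [d] ~ [z] at the end of the stem ([neʒɛd] vs [neʒɛzo]).
But 'horn' keeps [d] in both environments ([ŋɔned], [ŋɔnedo]), so there is no rule changing /d/ to [z] before the DAT suffix.
So /z/ is underlying, and a rule of word-final hardening — voiced fricatives become stops word-finally — gives [d].

/neʒɛz/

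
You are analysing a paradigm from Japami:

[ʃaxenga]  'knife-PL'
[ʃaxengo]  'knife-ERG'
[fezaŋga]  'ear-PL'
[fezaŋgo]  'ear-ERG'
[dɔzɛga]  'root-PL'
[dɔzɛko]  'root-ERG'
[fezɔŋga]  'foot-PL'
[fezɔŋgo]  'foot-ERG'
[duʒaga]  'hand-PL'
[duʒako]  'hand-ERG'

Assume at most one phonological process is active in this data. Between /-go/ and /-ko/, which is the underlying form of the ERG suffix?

/-ko/

The ERG morpheme has two allomorphs, [-go] and [-ko].
The PL suffix, which begins with [g], is invariant after every stem; so [g] is not altered by any rule here.
So the underlying form is /-ko/, and voiceless stops become voiced after a nasal.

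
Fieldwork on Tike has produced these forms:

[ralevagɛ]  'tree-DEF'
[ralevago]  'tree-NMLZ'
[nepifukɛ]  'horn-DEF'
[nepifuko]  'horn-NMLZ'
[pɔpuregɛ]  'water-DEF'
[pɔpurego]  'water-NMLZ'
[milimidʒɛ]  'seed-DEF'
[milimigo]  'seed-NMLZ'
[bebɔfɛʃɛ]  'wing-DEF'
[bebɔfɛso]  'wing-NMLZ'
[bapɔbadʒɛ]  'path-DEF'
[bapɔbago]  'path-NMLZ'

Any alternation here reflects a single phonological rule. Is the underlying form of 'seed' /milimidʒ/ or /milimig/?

/milimidʒ/

The root 'seed' surfaces as [milimidʒɛ] and [milimigo], with a stem-final [dʒ] ~ [g] alternation.
But 'water' keeps [g] in both environments ([pɔpuregɛ], [pɔpurego]), so there is no rule changing /g/ to [dʒ] before the DEF suffix.
So /dʒ/ is underlying, and a rule of depalatalization — palato-alveolar /dʒ/ and /ʃ/ become [g] and [s] when no front vowel follows — gives [g].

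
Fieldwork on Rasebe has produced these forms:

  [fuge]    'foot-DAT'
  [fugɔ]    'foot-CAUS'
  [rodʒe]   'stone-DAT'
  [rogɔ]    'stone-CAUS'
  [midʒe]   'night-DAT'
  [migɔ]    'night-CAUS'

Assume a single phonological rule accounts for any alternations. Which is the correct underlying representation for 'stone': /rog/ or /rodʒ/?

The root 'stone' surfaces as [rodʒe] and [rogɔ], with a stem-final [dʒ] ~ [g] alternation.
Compare 'foot', with invariant [g] in [fuge] and [fugɔ]: an analysis with underlying /g/ and a rule producing [dʒ] before the DAT suffix would wrongly predict alternation here too.
The alternation reflects depalatalization: palato-alveolar /dʒ/ becomes [g] when no front vowel follows. /dʒ/ is underlying.

/rodʒ/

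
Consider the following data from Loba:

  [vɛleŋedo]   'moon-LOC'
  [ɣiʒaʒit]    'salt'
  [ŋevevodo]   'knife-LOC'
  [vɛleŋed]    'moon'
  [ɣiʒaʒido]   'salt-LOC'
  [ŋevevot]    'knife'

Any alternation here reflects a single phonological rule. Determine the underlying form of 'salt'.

In [ɣiʒaʒido] and [ɣiʒaʒit] the final segment of 'salt' alternates: [d] ~ [t].
The stem 'moon' ([vɛleŋedo], [vɛleŋed]) shows [d] unchanged in both environments, so [d] cannot be basic with [t] derived in isolation.
The alternation reflects intervocalic voicing: voiceless stops become voiced between vowels. /t/ is underlying.
So 'salt' = /ɣiʒaʒit/.

/ɣiʒaʒit/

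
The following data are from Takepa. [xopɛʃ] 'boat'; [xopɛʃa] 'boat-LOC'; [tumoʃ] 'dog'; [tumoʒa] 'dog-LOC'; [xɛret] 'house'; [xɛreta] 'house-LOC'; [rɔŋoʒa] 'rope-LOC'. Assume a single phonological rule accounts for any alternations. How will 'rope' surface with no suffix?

The root 'dog' surfaces as [tumoʃ] and [tumoʒa], with a stem-final [ʃ] ~ [ʒ] alternation.
If /ʃ/ were underlying and a rule turned it into [ʒ] before the LOC suffix, 'boat' would also alternate; but it has [ʃ] in both [xopɛʃ] and [xopɛʃa].
The underlying segment must be /ʒ/; voiced obstruents become voiceless word-finally, yielding [ʃ] there.
From [rɔŋoʒa] the stem 'rope' is /rɔŋoʒ/; word-finally this yields [rɔŋoʃ].

[rɔŋoʃ]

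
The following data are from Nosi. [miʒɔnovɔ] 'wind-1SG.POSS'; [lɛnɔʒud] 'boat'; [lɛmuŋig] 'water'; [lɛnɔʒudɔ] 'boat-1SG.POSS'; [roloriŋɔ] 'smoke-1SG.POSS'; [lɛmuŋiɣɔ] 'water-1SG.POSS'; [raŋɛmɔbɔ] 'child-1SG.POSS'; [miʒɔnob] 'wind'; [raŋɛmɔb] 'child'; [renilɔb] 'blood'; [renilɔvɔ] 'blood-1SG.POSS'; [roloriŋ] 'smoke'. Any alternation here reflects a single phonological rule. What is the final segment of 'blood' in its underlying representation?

/v/

The root 'blood' surfaces as [renilɔb] and [renilɔvɔ], with a stem-final [b] ~ [v] alternation.
But 'child' keeps [b] in both environments ([raŋɛmɔb], [raŋɛmɔbɔ]), so there is no rule changing /b/ to [v] before the 1SG.POSS suffix.
Therefore /v/ is basic and [b] is derived by word-final hardening (voiced fricatives become stops word-finally).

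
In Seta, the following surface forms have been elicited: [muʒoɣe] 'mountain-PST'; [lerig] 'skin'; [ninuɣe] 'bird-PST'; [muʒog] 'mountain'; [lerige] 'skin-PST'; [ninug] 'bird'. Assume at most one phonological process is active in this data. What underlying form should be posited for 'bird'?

In [ninug] and [ninuɣe] the final segment of 'bird' alternates: [g] ~ [ɣ].
If /g/ were underlying and a rule turned it into [ɣ] before the PST suffix, 'skin' would also alternate; but it has [g] in both [lerig] and [lerige].
The alternation reflects word-final hardening: voiced fricatives become stops word-finally. /ɣ/ is underlying.
The underlying form of 'bird' is therefore /ninuɣ/.

/ninuɣ/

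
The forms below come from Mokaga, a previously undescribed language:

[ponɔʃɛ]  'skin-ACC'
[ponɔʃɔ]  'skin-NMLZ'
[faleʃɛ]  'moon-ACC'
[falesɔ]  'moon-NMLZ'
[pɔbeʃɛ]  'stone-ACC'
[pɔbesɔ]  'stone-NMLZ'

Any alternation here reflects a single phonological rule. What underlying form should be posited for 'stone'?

/pɔbes/

In [pɔbeʃɛ] and [pɔbesɔ] the final segment of 'stone' alternates: [ʃ] ~ [s].
But 'skin' keeps [ʃ] in both environments ([ponɔʃɛ], [ponɔʃɔ]), so there is no rule changing /ʃ/ to [s] before the NMLZ suffix.
The alternation reflects palatalization before a front vowel: /s/ becomes palato-alveolar [ʃ] before a front vowel. /s/ is underlying.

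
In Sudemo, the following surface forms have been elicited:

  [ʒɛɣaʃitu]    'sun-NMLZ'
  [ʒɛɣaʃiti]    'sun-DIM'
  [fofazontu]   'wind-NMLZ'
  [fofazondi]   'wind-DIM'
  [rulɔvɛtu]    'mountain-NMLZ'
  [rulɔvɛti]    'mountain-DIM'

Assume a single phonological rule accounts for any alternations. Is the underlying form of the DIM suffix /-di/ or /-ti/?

The DIM morpheme has two allomorphs, [-di] and [-ti].
The NMLZ suffix, which begins with [t], is invariant after every stem; so [t] is not altered by any rule here.
The DIM suffix is therefore /-di/ underlyingly, with post-vocalic devoicing: voiced stops become voiceless after a vowel.

/-di/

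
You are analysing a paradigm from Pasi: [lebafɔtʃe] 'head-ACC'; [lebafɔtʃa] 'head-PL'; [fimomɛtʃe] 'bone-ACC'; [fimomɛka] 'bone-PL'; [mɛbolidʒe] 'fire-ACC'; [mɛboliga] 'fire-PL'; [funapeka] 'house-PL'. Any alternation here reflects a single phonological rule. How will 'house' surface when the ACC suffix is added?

The stem for 'bone' ends in [tʃ] in [fimomɛtʃe] but [k] in [fimomɛka].
But 'head' keeps [tʃ] in both environments ([lebafɔtʃe], [lebafɔtʃa]), so there is no rule changing /tʃ/ to [k] before the PL suffix.
So /k/ is underlying, and a rule of palatalization before a front vowel — /k/ and /g/ become palato-alveolar [tʃ] and [dʒ] before a front vowel — gives [tʃ].
The one attested form of 'house', [funapeka], shows underlying /funapek/. Applying the same rule before a front vowel gives [funapetʃe].

[funapetʃe]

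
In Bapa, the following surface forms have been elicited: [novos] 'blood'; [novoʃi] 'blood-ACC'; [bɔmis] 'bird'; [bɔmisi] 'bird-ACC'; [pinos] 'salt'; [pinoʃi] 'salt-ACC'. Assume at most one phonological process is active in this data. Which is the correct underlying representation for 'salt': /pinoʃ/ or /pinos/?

'salt' shows [s] ~ [ʃ] at the end of the stem ([pinos] vs [pinoʃi]).
If /s/ were underlying and a rule turned it into [ʃ] before the ACC suffix, 'bird' would also alternate; but it has [s] in both [bɔmis] and [bɔmisi].
Therefore /ʃ/ is basic and [s] is derived by depalatalization (palato-alveolar /ʃ/ becomes [s] when no front vowel follows).

/pinoʃ/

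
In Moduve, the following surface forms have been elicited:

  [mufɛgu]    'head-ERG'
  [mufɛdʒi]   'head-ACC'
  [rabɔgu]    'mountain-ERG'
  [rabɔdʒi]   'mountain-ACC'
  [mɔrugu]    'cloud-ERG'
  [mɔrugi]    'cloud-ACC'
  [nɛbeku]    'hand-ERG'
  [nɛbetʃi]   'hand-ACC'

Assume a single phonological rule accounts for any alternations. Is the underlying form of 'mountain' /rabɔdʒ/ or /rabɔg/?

The stem for 'mountain' ends in [g] in [rabɔgu] but [dʒ] in [rabɔdʒi].
The stem 'cloud' ([mɔrugu], [mɔrugi]) shows [g] unchanged in both environments, so [g] cannot be basic with [dʒ] derived before the ACC suffix.
The alternation reflects depalatalization: palato-alveolar /tʃ/ and /dʒ/ become [k] and [g] when no front vowel follows. /dʒ/ is underlying.

/rabɔdʒ/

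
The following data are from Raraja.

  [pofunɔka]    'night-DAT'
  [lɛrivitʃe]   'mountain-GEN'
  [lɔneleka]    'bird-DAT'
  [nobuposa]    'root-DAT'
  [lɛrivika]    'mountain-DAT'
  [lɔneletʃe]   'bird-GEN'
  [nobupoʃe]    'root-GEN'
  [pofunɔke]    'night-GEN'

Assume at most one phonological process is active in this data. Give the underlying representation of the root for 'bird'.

In [lɔneletʃe] and [lɔneleka] the final segment of 'bird' alternates: [tʃ] ~ [k].
If /k/ were underlying and a rule turned it into [tʃ] before the GEN suffix, 'night' would also alternate; but it has [k] in both [pofunɔke] and [pofunɔka].
So /tʃ/ is underlying, and a rule of depalatalization — palato-alveolar /tʃ/ and /ʃ/ become [k] and [s] when no front vowel follows — gives [k].
Hence 'bird' is /lɔneletʃ/ underlyingly.

/lɔneletʃ/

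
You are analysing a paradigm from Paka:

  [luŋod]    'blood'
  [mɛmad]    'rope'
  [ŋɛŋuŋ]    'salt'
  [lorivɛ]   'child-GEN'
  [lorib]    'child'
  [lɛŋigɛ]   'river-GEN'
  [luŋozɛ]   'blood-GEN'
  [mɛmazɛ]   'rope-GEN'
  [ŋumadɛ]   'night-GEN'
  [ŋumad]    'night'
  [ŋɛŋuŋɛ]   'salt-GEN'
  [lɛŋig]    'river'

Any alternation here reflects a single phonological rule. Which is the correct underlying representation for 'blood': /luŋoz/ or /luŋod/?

/luŋoz/

In [luŋozɛ] and [luŋod] the final segment of 'blood' alternates: [z] ~ [d].
If /d/ were underlying and a rule turned it into [z] before the GEN suffix, 'night' would also alternate; but it has [d] in both [ŋumadɛ] and [ŋumad].
Therefore /z/ is basic and [d] is derived by word-final hardening (voiced fricatives become stops word-finally).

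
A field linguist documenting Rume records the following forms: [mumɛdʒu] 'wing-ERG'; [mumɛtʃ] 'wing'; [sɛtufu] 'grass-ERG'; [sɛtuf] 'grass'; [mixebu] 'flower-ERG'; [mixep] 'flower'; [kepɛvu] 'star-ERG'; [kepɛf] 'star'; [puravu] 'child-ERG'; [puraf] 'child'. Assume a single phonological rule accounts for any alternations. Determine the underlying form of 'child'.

/purav/

In [puravu] and [puraf] the final segment of 'child' alternates: [v] ~ [f].
But 'grass' keeps [f] in both environments ([sɛtufu], [sɛtuf]), so there is no rule changing /f/ to [v] before the ERG suffix.
The alternation reflects word-final obstruent devoicing: voiced obstruents become voiceless word-finally. /v/ is underlying.
The underlying form of 'child' is therefore /purav/.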